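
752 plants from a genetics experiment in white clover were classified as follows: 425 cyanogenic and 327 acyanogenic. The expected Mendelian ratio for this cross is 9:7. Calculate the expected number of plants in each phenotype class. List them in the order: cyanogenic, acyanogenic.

423, 329

Total ratio parts = 16. Expected numbers out of 752:
  cyanogenic: 752 × 9/16 = 423
  acyanogenic: 752 × 7/16 = 329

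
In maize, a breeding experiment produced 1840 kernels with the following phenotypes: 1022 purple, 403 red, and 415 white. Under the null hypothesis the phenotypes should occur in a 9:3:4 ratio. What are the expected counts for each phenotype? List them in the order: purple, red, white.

Expected counts for N = 1840 under a 9:3:4 ratio (total parts = 16):
  purple: 1840 × 9/16 = 1035
  red: 1840 × 3/16 = 345
  white: 1840 × 4/16 = 460

1035, 345, 460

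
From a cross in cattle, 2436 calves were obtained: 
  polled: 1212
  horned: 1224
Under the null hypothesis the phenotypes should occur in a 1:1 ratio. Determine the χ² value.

Under the 1:1 hypothesis (Σ ratio = 2, N = 2436):
  polled: 2436 × 1/2 = 1218
  horned: 2436 × 1/2 = 1218
χ² = Σ (O − E)² / E
  polled: (1212 − 1218)² / 1218 = 0.0296
  horned: (1224 − 1218)² / 1218 = 0.0296
χ² = 0.0296 + 0.0296 = 0.0592 ≈ 0.059

0.059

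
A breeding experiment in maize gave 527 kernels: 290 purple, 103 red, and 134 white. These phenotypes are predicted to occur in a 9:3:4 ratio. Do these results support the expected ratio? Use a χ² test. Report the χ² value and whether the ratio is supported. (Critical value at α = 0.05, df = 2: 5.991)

0.356; consistent

Under the 9:3:4 hypothesis (Σ ratio = 16, N = 527):
  purple: 527 × 9/16 = 296.4375
  red: 527 × 3/16 = 98.8125
  white: 527 × 4/16 = 131.75
χ² = Σ (O − E)² / E
  purple: (290 − 296.4375)² / 296.4375 = 0.1398
  red: (103 − 98.8125)² / 98.8125 = 0.1775
  white: (134 − 131.75)² / 131.75 = 0.0384
χ² = 0.1398 + 0.1775 + 0.0384 = 0.3557 ≈ 0.356
Degrees of freedom = 3 − 1 = 2; critical value at α = 0.05 is 5.991.
Since 0.356 < 5.991, we fail to reject the null hypothesis — the data are consistent with the 9:3:4 ratio.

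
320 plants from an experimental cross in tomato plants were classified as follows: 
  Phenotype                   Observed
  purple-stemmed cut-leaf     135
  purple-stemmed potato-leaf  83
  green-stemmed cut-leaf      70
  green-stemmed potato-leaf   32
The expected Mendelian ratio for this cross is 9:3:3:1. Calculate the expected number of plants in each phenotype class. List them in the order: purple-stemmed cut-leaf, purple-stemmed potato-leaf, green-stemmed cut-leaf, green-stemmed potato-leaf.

180, 60, 60, 20

Total ratio parts = 16. Expected numbers out of 320:
  purple-stemmed cut-leaf: 320 × 9/16 = 180
  purple-stemmed potato-leaf: 320 × 3/16 = 60
  green-stemmed cut-leaf: 320 × 3/16 = 60
  green-stemmed potato-leaf: 320 × 1/16 = 20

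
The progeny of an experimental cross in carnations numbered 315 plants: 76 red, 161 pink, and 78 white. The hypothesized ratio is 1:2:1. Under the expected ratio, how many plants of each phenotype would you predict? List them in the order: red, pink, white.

78.75, 157.5, 78.75

The 1:2:1 ratio has 4 parts, so with N = 315 the expected counts are:
  red: 315 × 1/4 = 78.75
  pink: 315 × 2/4 = 157.5
  white: 315 × 1/4 = 78.75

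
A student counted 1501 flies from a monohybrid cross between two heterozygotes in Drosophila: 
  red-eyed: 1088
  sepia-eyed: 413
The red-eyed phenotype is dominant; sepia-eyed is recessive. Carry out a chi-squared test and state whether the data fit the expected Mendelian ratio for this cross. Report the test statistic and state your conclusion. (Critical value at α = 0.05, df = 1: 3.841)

5.064; not consistent

For a monohybrid cross between heterozygotes with complete dominance, the expected phenotypic ratio is 3:1.
Total ratio parts = 4. Expected numbers out of 1501:
  red-eyed: 1501 × 3/4 = 1125.75
  sepia-eyed: 1501 × 1/4 = 375.25
χ² = Σ (O − E)² / E
  red-eyed: (1088 − 1125.75)² / 1125.75 = 1.2659
  sepia-eyed: (413 − 375.25)² / 375.25 = 3.7976
χ² = 1.2659 + 3.7976 = 5.0635 ≈ 5.064
Degrees of freedom = 2 − 1 = 1; critical value at α = 0.05 is 3.841.
Since 5.064 > 3.841, we reject the null hypothesis — the data do not fit the 3:1 ratio.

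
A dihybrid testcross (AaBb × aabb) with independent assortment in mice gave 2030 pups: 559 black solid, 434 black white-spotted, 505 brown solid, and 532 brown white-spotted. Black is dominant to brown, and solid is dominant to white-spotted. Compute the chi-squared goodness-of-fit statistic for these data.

A dihybrid testcross with independent assortment gives a 1:1:1:1 ratio.
Expected counts for N = 2030 under a 1:1:1:1 ratio (total parts = 4):
  black solid: 2030 × 1/4 = 507.5
  black white-spotted: 2030 × 1/4 = 507.5
  brown solid: 2030 × 1/4 = 507.5
  brown white-spotted: 2030 × 1/4 = 507.5
χ² = Σ (O − E)² / E
  black solid: (559 − 507.5)² / 507.5 = 5.2261
  black white-spotted: (434 − 507.5)² / 507.5 = 10.6448
  brown solid: (505 − 507.5)² / 507.5 = 0.0123
  brown white-spotted: (532 − 507.5)² / 507.5 = 1.1828
χ² = 5.2261 + 10.6448 + 0.0123 + 1.1828 = 17.066

17.066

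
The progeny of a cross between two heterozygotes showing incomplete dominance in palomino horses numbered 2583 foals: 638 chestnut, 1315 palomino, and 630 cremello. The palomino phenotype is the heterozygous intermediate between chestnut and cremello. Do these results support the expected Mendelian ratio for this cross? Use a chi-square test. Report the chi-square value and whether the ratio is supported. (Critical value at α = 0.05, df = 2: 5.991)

With incomplete dominance, a heterozygote × heterozygote cross gives a 1:2:1 phenotypic ratio.
Expected counts for N = 2583 under a 1:2:1 ratio (total parts = 4):
  chestnut: 2583 × 1/4 = 645.75
  palomino: 2583 × 2/4 = 1291.5
  cremello: 2583 × 1/4 = 645.75
χ² = Σ (O − E)² / E
  chestnut: (638 − 645.75)² / 645.75 = 0.0930
  palomino: (1315 − 1291.5)² / 1291.5 = 0.4276
  cremello: (630 − 645.75)² / 645.75 = 0.3841
χ² = 0.0930 + 0.4276 + 0.3841 = 0.9047 ≈ 0.905
Degrees of freedom = 3 − 1 = 2; critical value at α = 0.05 is 5.991.
Since 0.905 < 5.991, we fail to reject the null hypothesis — the data are consistent with the 1:2:1 ratio.

0.905; consistent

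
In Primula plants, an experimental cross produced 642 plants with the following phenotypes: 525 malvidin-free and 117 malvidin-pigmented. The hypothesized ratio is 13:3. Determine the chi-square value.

0.116

Total ratio parts = 16. Expected numbers out of 642:
  malvidin-free: 642 × 13/16 = 521.625
  malvidin-pigmented: 642 × 3/16 = 120.375
χ² = Σ (O − E)² / E
  malvidin-free: (525 − 521.625)² / 521.625 = 0.0218
  malvidin-pigmented: (117 − 120.375)² / 120.375 = 0.0946
χ² = 0.0218 + 0.0946 = 0.1164 ≈ 0.116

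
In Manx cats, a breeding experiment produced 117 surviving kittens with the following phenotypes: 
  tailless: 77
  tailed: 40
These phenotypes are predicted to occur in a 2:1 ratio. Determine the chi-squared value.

0.038

Total ratio parts = 3. Expected numbers out of 117:
  tailless: 117 × 2/3 = 78
  tailed: 117 × 1/3 = 39
χ² = Σ (O − E)² / E
  tailless: (77 − 78)² / 78 = 0.0128
  tailed: (40 − 39)² / 39 = 0.0256
χ² = 0.0128 + 0.0256 = 0.0384 ≈ 0.038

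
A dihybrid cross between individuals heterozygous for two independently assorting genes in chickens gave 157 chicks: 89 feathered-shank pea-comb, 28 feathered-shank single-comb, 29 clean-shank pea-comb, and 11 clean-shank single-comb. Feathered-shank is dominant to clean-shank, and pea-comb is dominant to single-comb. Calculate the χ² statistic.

A dihybrid F₂ with independent assortment and complete dominance at both loci gives a 9:3:3:1 phenotypic ratio.
Total ratio parts = 16. Expected numbers out of 157:
  feathered-shank pea-comb: 157 × 9/16 = 88.3125
  feathered-shank single-comb: 157 × 3/16 = 29.4375
  clean-shank pea-comb: 157 × 3/16 = 29.4375
  clean-shank single-comb: 157 × 1/16 = 9.8125
χ² = Σ (O − E)² / E
  feathered-shank pea-comb: (89 − 88.3125)² / 88.3125 = 0.0054
  feathered-shank single-comb: (28 − 29.4375)² / 29.4375 = 0.0702
  clean-shank pea-comb: (29 − 29.4375)² / 29.4375 = 0.0065
  clean-shank single-comb: (11 − 9.8125)² / 9.8125 = 0.1437
χ² = 0.0054 + 0.0702 + 0.0065 + 0.1437 = 0.2258 ≈ 0.226

0.226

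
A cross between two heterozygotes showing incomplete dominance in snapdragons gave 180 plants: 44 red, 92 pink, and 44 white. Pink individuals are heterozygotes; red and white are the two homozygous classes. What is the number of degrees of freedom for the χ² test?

With incomplete dominance, a heterozygote × heterozygote cross gives a 1:2:1 phenotypic ratio.
A goodness-of-fit test with 3 phenotype classes has df = 3 − 1 = 2.

2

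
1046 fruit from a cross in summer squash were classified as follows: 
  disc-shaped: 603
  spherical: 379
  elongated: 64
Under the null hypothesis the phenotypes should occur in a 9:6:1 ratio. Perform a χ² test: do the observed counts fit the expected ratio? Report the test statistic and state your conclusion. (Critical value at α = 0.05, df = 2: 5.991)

0.840; consistent

Under the 9:6:1 hypothesis (Σ ratio = 16, N = 1046):
  disc-shaped: 1046 × 9/16 = 588.375
  spherical: 1046 × 6/16 = 392.25
  elongated: 1046 × 1/16 = 65.375
χ² = Σ (O − E)² / E
  disc-shaped: (603 − 588.375)² / 588.375 = 0.3635
  spherical: (379 − 392.25)² / 392.25 = 0.4476
  elongated: (64 − 65.375)² / 65.375 = 0.0289
χ² = 0.3635 + 0.4476 + 0.0289 = 0.840
Degrees of freedom = 3 − 1 = 2; critical value at α = 0.05 is 5.991.
Since 0.840 < 5.991, we fail to reject the null hypothesis — the data are consistent with the 9:6:1 ratio.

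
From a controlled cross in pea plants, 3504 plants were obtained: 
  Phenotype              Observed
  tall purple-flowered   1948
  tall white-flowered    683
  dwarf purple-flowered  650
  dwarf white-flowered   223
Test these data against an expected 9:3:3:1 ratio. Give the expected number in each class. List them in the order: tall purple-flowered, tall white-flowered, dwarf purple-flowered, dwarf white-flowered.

1971, 657, 657, 219

The 9:3:3:1 ratio has 16 parts, so with N = 3504 the expected counts are:
  tall purple-flowered: 3504 × 9/16 = 1971
  tall white-flowered: 3504 × 3/16 = 657
  dwarf purple-flowered: 3504 × 3/16 = 657
  dwarf white-flowered: 3504 × 1/16 = 219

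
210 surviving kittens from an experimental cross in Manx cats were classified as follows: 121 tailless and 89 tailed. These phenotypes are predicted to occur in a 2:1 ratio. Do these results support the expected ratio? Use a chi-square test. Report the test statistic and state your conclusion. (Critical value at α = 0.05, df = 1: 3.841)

7.736; not consistent

Expected counts for N = 210 under a 2:1 ratio (total parts = 3):
  tailless: 210 × 2/3 = 140
  tailed: 210 × 1/3 = 70
χ² = Σ (O − E)² / E
  tailless: (121 − 140)² / 140 = 2.5786
  tailed: (89 − 70)² / 70 = 5.1571
χ² = 2.5786 + 5.1571 = 7.7357 ≈ 7.736
Degrees of freedom = 2 − 1 = 1; critical value at α = 0.05 is 3.841.
Since 7.736 > 3.841, we reject the null hypothesis — the data do not fit the 2:1 ratio.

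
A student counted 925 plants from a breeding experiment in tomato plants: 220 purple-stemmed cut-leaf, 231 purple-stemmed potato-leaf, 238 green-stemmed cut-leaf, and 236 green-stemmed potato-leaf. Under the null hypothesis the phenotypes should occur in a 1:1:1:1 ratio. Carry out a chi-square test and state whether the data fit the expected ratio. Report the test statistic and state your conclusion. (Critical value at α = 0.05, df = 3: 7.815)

The 1:1:1:1 ratio has 4 parts, so with N = 925 the expected counts are:
  purple-stemmed cut-leaf: 925 × 1/4 = 231.25
  purple-stemmed potato-leaf: 925 × 1/4 = 231.25
  green-stemmed cut-leaf: 925 × 1/4 = 231.25
  green-stemmed potato-leaf: 925 × 1/4 = 231.25
χ² = Σ (O − E)² / E
  purple-stemmed cut-leaf: (220 − 231.25)² / 231.25 = 0.5473
  purple-stemmed potato-leaf: (231 − 231.25)² / 231.25 = 0.0003
  green-stemmed cut-leaf: (238 − 231.25)² / 231.25 = 0.1970
  green-stemmed potato-leaf: (236 − 231.25)² / 231.25 = 0.0976
χ² = 0.5473 + 0.0003 + 0.1970 + 0.0976 = 0.8422 ≈ 0.842
Degrees of freedom = 4 − 1 = 3; critical value at α = 0.05 is 7.815.
Since 0.842 < 7.815, we fail to reject the null hypothesis — the data are consistent with the 1:1:1:1 ratio.

0.842; consistent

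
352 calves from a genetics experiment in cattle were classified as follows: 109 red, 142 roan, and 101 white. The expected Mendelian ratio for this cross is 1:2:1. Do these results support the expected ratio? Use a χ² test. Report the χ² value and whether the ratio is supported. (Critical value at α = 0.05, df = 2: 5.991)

Total ratio parts = 4. Expected numbers out of 352:
  red: 352 × 1/4 = 88
  roan: 352 × 2/4 = 176
  white: 352 × 1/4 = 88
χ² = Σ (O − E)² / E
  red: (109 − 88)² / 88 = 5.0114
  roan: (142 − 176)² / 176 = 6.5682
  white: (101 − 88)² / 88 = 1.9205
χ² = 5.0114 + 6.5682 + 1.9205 = 13.5001 ≈ 13.500
Degrees of freedom = 3 − 1 = 2; critical value at α = 0.05 is 5.991.
Since 13.500 > 5.991, we reject the null hypothesis — the data do not fit the 1:2:1 ratio.

13.500; not consistent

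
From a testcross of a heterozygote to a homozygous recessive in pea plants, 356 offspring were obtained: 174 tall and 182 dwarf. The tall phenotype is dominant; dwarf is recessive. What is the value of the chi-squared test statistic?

0.180

A testcross of a heterozygote (Aa × aa) gives a 1:1 phenotypic ratio.
Total ratio parts = 2. Expected numbers out of 356:
  tall: 356 × 1/2 = 178
  dwarf: 356 × 1/2 = 178
χ² = Σ (O − E)² / E
  tall: (174 − 178)² / 178 = 0.0899
  dwarf: (182 − 178)² / 178 = 0.0899
χ² = 0.0899 + 0.0899 = 0.1798 ≈ 0.180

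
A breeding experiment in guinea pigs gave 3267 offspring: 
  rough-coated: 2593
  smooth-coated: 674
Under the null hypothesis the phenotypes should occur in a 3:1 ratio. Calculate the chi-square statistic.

33.266

Under the 3:1 hypothesis (Σ ratio = 4, N = 3267):
  rough-coated: 3267 × 3/4 = 2450.25
  smooth-coated: 3267 × 1/4 = 816.75
χ² = Σ (O − E)² / E
  rough-coated: (2593 − 2450.25)² / 2450.25 = 8.3165
  smooth-coated: (674 − 816.75)² / 816.75 = 24.9496
χ² = 8.3165 + 24.9496 = 33.2661 ≈ 33.266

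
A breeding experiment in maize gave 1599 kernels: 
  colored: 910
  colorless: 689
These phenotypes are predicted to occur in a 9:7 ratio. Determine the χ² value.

0.284

Total ratio parts = 16. Expected numbers out of 1599:
  colored: 1599 × 9/16 = 899.4375
  colorless: 1599 × 7/16 = 699.5625
χ² = Σ (O − E)² / E
  colored: (910 − 899.4375)² / 899.4375 = 0.1240
  colorless: (689 − 699.5625)² / 699.5625 = 0.1595
χ² = 0.1240 + 0.1595 = 0.2835 ≈ 0.284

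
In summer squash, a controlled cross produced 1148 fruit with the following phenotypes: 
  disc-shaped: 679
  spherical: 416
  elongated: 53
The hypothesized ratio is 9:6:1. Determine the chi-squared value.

7.100

Total ratio parts = 16. Expected numbers out of 1148:
  disc-shaped: 1148 × 9/16 = 645.75
  spherical: 1148 × 6/16 = 430.5
  elongated: 1148 × 1/16 = 71.75
χ² = Σ (O − E)² / E
  disc-shaped: (679 − 645.75)² / 645.75 = 1.7121
  spherical: (416 − 430.5)² / 430.5 = 0.4884
  elongated: (53 − 71.75)² / 71.75 = 4.8998
χ² = 1.7121 + 0.4884 + 4.8998 = 7.1003 ≈ 7.100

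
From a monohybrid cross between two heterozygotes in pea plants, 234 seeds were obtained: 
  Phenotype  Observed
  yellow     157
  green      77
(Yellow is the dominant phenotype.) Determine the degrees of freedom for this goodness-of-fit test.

For a monohybrid cross between heterozygotes with complete dominance, the expected phenotypic ratio is 3:1.
A goodness-of-fit test with 2 phenotype classes has df = 2 − 1 = 1.

1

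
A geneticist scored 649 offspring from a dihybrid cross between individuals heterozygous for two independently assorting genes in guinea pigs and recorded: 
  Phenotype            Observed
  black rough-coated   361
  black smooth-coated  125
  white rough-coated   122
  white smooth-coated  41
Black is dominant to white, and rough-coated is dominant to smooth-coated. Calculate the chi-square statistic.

A dihybrid F₂ with independent assortment and complete dominance at both loci gives a 9:3:3:1 phenotypic ratio.
Expected counts for N = 649 under a 9:3:3:1 ratio (total parts = 16):
  black rough-coated: 649 × 9/16 = 365.0625
  black smooth-coated: 649 × 3/16 = 121.6875
  white rough-coated: 649 × 3/16 = 121.6875
  white smooth-coated: 649 × 1/16 = 40.5625
χ² = Σ (O − E)² / E
  black rough-coated: (361 − 365.0625)² / 365.0625 = 0.0452
  black smooth-coated: (125 − 121.6875)² / 121.6875 = 0.0902
  white rough-coated: (122 − 121.6875)² / 121.6875 = 0.0008
  white smooth-coated: (41 − 40.5625)² / 40.5625 = 0.0047
χ² = 0.0452 + 0.0902 + 0.0008 + 0.0047 = 0.1409 ≈ 0.141

0.141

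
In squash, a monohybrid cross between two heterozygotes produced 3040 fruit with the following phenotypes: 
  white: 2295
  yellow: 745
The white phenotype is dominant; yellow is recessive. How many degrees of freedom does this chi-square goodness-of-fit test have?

For a monohybrid cross between heterozygotes with complete dominance, the expected phenotypic ratio is 3:1.
A goodness-of-fit test with 2 phenotype classes has df = 2 − 1 = 1.

1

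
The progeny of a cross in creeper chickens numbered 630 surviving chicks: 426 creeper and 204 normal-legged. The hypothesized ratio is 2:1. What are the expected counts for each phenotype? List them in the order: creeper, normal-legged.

420, 210

Total ratio parts = 3. Expected numbers out of 630:
  creeper: 630 × 2/3 = 420
  normal-legged: 630 × 1/3 = 210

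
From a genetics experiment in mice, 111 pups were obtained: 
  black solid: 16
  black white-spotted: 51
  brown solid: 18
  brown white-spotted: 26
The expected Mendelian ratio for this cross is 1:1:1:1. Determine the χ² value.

Total ratio parts = 4. Expected numbers out of 111:
  black solid: 111 × 1/4 = 27.75
  black white-spotted: 111 × 1/4 = 27.75
  brown solid: 111 × 1/4 = 27.75
  brown white-spotted: 111 × 1/4 = 27.75
χ² = Σ (O − E)² / E
  black solid: (16 − 27.75)² / 27.75 = 4.9752
  black white-spotted: (51 − 27.75)² / 27.75 = 19.4797
  brown solid: (18 − 27.75)² / 27.75 = 3.4257
  brown white-spotted: (26 − 27.75)² / 27.75 = 0.1104
χ² = 4.9752 + 19.4797 + 3.4257 + 0.1104 = 27.991

27.991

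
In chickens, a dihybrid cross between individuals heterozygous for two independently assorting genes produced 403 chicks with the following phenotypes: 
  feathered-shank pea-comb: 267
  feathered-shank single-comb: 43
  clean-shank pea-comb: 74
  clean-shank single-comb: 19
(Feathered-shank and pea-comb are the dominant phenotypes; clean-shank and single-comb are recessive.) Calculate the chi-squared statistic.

A dihybrid F₂ with independent assortment and complete dominance at both loci gives a 9:3:3:1 phenotypic ratio.
Total ratio parts = 16. Expected numbers out of 403:
  feathered-shank pea-comb: 403 × 9/16 = 226.6875
  feathered-shank single-comb: 403 × 3/16 = 75.5625
  clean-shank pea-comb: 403 × 3/16 = 75.5625
  clean-shank single-comb: 403 × 1/16 = 25.1875
χ² = Σ (O − E)² / E
  feathered-shank pea-comb: (267 − 226.6875)² / 226.6875 = 7.1689
  feathered-shank single-comb: (43 − 75.5625)² / 75.5625 = 14.0323
  clean-shank pea-comb: (74 − 75.5625)² / 75.5625 = 0.0323
  clean-shank single-comb: (19 − 25.1875)² / 25.1875 = 1.5200
χ² = 7.1689 + 14.0323 + 0.0323 + 1.5200 = 22.7535 ≈ 22.754

22.754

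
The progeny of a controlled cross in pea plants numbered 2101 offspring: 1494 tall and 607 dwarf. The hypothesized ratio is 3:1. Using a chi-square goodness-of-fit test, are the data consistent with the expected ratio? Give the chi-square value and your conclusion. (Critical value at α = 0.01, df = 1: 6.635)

16.965; not consistent

Total ratio parts = 4. Expected numbers out of 2101:
  tall: 2101 × 3/4 = 1575.75
  dwarf: 2101 × 1/4 = 525.25
χ² = Σ (O − E)² / E
  tall: (1494 − 1575.75)² / 1575.75 = 4.2412
  dwarf: (607 − 525.25)² / 525.25 = 12.7236
χ² = 4.2412 + 12.7236 = 16.9648 ≈ 16.965
Degrees of freedom = 2 − 1 = 1; critical value at α = 0.01 is 6.635.
Since 16.965 > 6.635, we reject the null hypothesis — the data do not fit the 3:1 ratio.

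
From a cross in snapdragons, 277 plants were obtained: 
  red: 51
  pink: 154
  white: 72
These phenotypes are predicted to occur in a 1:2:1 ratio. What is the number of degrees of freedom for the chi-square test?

A goodness-of-fit test with 3 phenotype classes has df = 3 − 1 = 2.

2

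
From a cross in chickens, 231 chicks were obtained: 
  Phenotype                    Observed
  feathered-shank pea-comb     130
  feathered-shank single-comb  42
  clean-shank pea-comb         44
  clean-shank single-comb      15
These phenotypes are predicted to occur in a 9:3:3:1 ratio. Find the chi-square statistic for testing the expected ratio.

Under the 9:3:3:1 hypothesis (Σ ratio = 16, N = 231):
  feathered-shank pea-comb: 231 × 9/16 = 129.9375
  feathered-shank single-comb: 231 × 3/16 = 43.3125
  clean-shank pea-comb: 231 × 3/16 = 43.3125
  clean-shank single-comb: 231 × 1/16 = 14.4375
χ² = Σ (O − E)² / E
  feathered-shank pea-comb: (130 − 129.9375)² / 129.9375 = 0.0000
  feathered-shank single-comb: (42 − 43.3125)² / 43.3125 = 0.0398
  clean-shank pea-comb: (44 − 43.3125)² / 43.3125 = 0.0109
  clean-shank single-comb: (15 − 14.4375)² / 14.4375 = 0.0219
χ² = 0.0000 + 0.0398 + 0.0109 + 0.0219 = 0.0726 ≈ 0.073

0.073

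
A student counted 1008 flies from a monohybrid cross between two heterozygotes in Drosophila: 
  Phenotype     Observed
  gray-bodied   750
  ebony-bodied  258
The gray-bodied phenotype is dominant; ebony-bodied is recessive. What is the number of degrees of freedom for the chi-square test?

For a monohybrid cross between heterozygotes with complete dominance, the expected phenotypic ratio is 3:1.
A goodness-of-fit test with 2 phenotype classes has df = 2 − 1 = 1.

1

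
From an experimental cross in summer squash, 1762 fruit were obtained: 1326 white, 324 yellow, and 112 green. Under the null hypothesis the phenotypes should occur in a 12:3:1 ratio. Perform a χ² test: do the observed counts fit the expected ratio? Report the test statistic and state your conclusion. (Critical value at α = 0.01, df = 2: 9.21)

0.170; consistent

Expected counts for N = 1762 under a 12:3:1 ratio (total parts = 16):
  white: 1762 × 12/16 = 1321.5
  yellow: 1762 × 3/16 = 330.375
  green: 1762 × 1/16 = 110.125
χ² = Σ (O − E)² / E
  white: (1326 − 1321.5)² / 1321.5 = 0.0153
  yellow: (324 − 330.375)² / 330.375 = 0.1230
  green: (112 − 110.125)² / 110.125 = 0.0319
χ² = 0.0153 + 0.1230 + 0.0319 = 0.1702 ≈ 0.170
Degrees of freedom = 3 − 1 = 2; critical value at α = 0.01 is 9.21.
Since 0.170 < 9.21, we fail to reject the null hypothesis — the data are consistent with the 12:3:1 ratio.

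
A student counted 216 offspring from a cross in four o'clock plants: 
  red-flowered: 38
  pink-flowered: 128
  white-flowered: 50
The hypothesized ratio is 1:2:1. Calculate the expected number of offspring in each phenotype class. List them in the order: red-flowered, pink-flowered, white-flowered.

Total ratio parts = 4. Expected numbers out of 216:
  red-flowered: 216 × 1/4 = 54
  pink-flowered: 216 × 2/4 = 108
  white-flowered: 216 × 1/4 = 54

54, 108, 54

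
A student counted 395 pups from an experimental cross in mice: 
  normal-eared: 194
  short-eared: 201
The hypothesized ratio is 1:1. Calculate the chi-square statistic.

0.124

Under the 1:1 hypothesis (Σ ratio = 2, N = 395):
  normal-eared: 395 × 1/2 = 197.5
  short-eared: 395 × 1/2 = 197.5
χ² = Σ (O − E)² / E
  normal-eared: (194 − 197.5)² / 197.5 = 0.0620
  short-eared: (201 − 197.5)² / 197.5 = 0.0620
χ² = 0.0620 + 0.0620 = 0.124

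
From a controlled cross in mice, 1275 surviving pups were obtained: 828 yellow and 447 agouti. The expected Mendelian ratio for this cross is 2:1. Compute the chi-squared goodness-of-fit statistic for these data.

1.708

The 2:1 ratio has 3 parts, so with N = 1275 the expected counts are:
  yellow: 1275 × 2/3 = 850
  agouti: 1275 × 1/3 = 425
χ² = Σ (O − E)² / E
  yellow: (828 − 850)² / 850 = 0.5694
  agouti: (447 − 425)² / 425 = 1.1388
χ² = 0.5694 + 1.1388 = 1.7082 ≈ 1.708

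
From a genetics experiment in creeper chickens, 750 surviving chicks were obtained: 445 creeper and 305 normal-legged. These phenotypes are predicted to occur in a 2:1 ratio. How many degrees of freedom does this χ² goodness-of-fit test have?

A goodness-of-fit test with 2 phenotype classes has df = 2 − 1 = 1.

1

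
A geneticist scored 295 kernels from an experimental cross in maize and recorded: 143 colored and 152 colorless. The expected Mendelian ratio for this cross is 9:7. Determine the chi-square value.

Total ratio parts = 16. Expected numbers out of 295:
  colored: 295 × 9/16 = 165.9375
  colorless: 295 × 7/16 = 129.0625
χ² = Σ (O − E)² / E
  colored: (143 − 165.9375)² / 165.9375 = 3.1706
  colorless: (152 − 129.0625)² / 129.0625 = 4.0765
χ² = 3.1706 + 4.0765 = 7.2471 ≈ 7.247

7.247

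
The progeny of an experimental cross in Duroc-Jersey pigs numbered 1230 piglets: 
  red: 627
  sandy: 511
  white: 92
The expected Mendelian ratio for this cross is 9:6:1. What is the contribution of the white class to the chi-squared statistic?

Total ratio parts = 16. Expected numbers out of 1230:
  red: 1230 × 9/16 = 691.875
  sandy: 1230 × 6/16 = 461.25
  white: 1230 × 1/16 = 76.875
Contribution of white: (92 − 76.875)² / 76.875 = 2.9758

2.976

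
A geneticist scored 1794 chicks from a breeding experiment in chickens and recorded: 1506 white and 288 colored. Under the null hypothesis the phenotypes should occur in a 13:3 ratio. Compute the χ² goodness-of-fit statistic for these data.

Under the 13:3 hypothesis (Σ ratio = 16, N = 1794):
  white: 1794 × 13/16 = 1457.625
  colored: 1794 × 3/16 = 336.375
χ² = Σ (O − E)² / E
  white: (1506 − 1457.625)² / 1457.625 = 1.6054
  colored: (288 − 336.375)² / 336.375 = 6.9569
χ² = 1.6054 + 6.9569 = 8.5623 ≈ 8.562

8.562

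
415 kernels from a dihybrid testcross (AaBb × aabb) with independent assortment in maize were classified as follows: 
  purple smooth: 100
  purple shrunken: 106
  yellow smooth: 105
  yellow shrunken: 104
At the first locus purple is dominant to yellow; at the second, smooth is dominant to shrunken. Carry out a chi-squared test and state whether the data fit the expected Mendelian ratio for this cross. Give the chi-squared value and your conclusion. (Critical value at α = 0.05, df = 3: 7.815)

A dihybrid testcross with independent assortment gives a 1:1:1:1 ratio.
Total ratio parts = 4. Expected numbers out of 415:
  purple smooth: 415 × 1/4 = 103.75
  purple shrunken: 415 × 1/4 = 103.75
  yellow smooth: 415 × 1/4 = 103.75
  yellow shrunken: 415 × 1/4 = 103.75
χ² = Σ (O − E)² / E
  purple smooth: (100 − 103.75)² / 103.75 = 0.1355
  purple shrunken: (106 − 103.75)² / 103.75 = 0.0488
  yellow smooth: (105 − 103.75)² / 103.75 = 0.0151
  yellow shrunken: (104 − 103.75)² / 103.75 = 0.0006
χ² = 0.1355 + 0.0488 + 0.0151 + 0.0006 = 0.200
Degrees of freedom = 4 − 1 = 3; critical value at α = 0.05 is 7.815.
Since 0.200 < 7.815, we fail to reject the null hypothesis — the data are consistent with the 1:1:1:1 ratio.

0.200; consistent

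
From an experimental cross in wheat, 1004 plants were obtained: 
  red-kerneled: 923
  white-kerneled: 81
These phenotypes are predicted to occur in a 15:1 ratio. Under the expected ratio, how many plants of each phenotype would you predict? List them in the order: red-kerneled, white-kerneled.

Under the 15:1 hypothesis (Σ ratio = 16, N = 1004):
  red-kerneled: 1004 × 15/16 = 941.25
  white-kerneled: 1004 × 1/16 = 62.75

941.25, 62.75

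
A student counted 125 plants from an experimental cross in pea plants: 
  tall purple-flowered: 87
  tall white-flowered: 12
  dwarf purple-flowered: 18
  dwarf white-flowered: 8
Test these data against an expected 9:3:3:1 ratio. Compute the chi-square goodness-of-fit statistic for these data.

Total ratio parts = 16. Expected numbers out of 125:
  tall purple-flowered: 125 × 9/16 = 70.3125
  tall white-flowered: 125 × 3/16 = 23.4375
  dwarf purple-flowered: 125 × 3/16 = 23.4375
  dwarf white-flowered: 125 × 1/16 = 7.8125
χ² = Σ (O − E)² / E
  tall purple-flowered: (87 − 70.3125)² / 70.3125 = 3.9605
  tall white-flowered: (12 − 23.4375)² / 23.4375 = 5.5815
  dwarf purple-flowered: (18 − 23.4375)² / 23.4375 = 1.2615
  dwarf white-flowered: (8 − 7.8125)² / 7.8125 = 0.0045
χ² = 3.9605 + 5.5815 + 1.2615 + 0.0045 = 10.808

10.808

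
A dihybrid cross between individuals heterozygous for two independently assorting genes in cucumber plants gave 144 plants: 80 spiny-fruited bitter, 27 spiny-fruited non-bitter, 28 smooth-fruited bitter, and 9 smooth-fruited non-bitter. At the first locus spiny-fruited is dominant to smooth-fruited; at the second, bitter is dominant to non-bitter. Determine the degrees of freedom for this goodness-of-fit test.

A dihybrid F₂ with independent assortment and complete dominance at both loci gives a 9:3:3:1 phenotypic ratio.
A goodness-of-fit test with 4 phenotype classes has df = 4 − 1 = 3.

3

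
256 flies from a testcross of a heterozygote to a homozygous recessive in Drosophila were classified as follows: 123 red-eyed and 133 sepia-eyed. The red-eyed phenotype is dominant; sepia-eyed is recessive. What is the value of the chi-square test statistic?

0.391

A testcross of a heterozygote (Aa × aa) gives a 1:1 phenotypic ratio.
Total ratio parts = 2. Expected numbers out of 256:
  red-eyed: 256 × 1/2 = 128
  sepia-eyed: 256 × 1/2 = 128
χ² = Σ (O − E)² / E
  red-eyed: (123 − 128)² / 128 = 0.1953
  sepia-eyed: (133 − 128)² / 128 = 0.1953
χ² = 0.1953 + 0.1953 = 0.3906 ≈ 0.391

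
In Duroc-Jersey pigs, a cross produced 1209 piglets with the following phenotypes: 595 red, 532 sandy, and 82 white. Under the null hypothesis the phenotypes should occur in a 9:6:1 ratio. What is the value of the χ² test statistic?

Expected counts for N = 1209 under a 9:6:1 ratio (total parts = 16):
  red: 1209 × 9/16 = 680.0625
  sandy: 1209 × 6/16 = 453.375
  white: 1209 × 1/16 = 75.5625
χ² = Σ (O − E)² / E
  red: (595 − 680.0625)² / 680.0625 = 10.6397
  sandy: (532 − 453.375)² / 453.375 = 13.6353
  white: (82 − 75.5625)² / 75.5625 = 0.5484
χ² = 10.6397 + 13.6353 + 0.5484 = 24.8234 ≈ 24.823

24.823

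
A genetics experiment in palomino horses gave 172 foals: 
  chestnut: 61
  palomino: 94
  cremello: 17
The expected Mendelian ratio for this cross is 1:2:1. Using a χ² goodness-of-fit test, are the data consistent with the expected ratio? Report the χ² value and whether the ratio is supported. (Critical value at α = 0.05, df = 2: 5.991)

24.000; not consistent

Under the 1:2:1 hypothesis (Σ ratio = 4, N = 172):
  chestnut: 172 × 1/4 = 43
  palomino: 172 × 2/4 = 86
  cremello: 172 × 1/4 = 43
χ² = Σ (O − E)² / E
  chestnut: (61 − 43)² / 43 = 7.5349
  palomino: (94 − 86)² / 86 = 0.7442
  cremello: (17 − 43)² / 43 = 15.7209
χ² = 7.5349 + 0.7442 + 15.7209 = 24.000
Degrees of freedom = 3 − 1 = 2; critical value at α = 0.05 is 5.991.
Since 24.000 > 5.991, we reject the null hypothesis — the data do not fit the 1:2:1 ratio.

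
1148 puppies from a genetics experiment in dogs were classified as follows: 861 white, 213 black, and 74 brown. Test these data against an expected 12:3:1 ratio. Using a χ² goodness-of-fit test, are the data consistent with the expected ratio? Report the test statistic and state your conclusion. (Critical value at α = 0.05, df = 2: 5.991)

0.094; consistent

Under the 12:3:1 hypothesis (Σ ratio = 16, N = 1148):
  white: 1148 × 12/16 = 861
  black: 1148 × 3/16 = 215.25
  brown: 1148 × 1/16 = 71.75
χ² = Σ (O − E)² / E
  white: (861 − 861)² / 861 = 0.0000
  black: (213 − 215.25)² / 215.25 = 0.0235
  brown: (74 − 71.75)² / 71.75 = 0.0706
χ² = 0.0000 + 0.0235 + 0.0706 = 0.0941 ≈ 0.094
Degrees of freedom = 3 − 1 = 2; critical value at α = 0.05 is 5.991.
Since 0.094 < 5.991, we fail to reject the null hypothesis — the data are consistent with the 12:3:1 ratio.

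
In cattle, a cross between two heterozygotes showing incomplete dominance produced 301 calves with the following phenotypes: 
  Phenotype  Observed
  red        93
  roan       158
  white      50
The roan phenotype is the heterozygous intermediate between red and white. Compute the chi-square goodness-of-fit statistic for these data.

With incomplete dominance, a heterozygote × heterozygote cross gives a 1:2:1 phenotypic ratio.
The 1:2:1 ratio has 4 parts, so with N = 301 the expected counts are:
  red: 301 × 1/4 = 75.25
  roan: 301 × 2/4 = 150.5
  white: 301 × 1/4 = 75.25
χ² = Σ (O − E)² / E
  red: (93 − 75.25)² / 75.25 = 4.1869
  roan: (158 − 150.5)² / 150.5 = 0.3738
  white: (50 − 75.25)² / 75.25 = 8.4726
χ² = 4.1869 + 0.3738 + 8.4726 = 13.0333 ≈ 13.033

13.033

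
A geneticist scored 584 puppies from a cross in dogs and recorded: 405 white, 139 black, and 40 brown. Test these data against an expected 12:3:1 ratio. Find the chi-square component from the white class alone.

Total ratio parts = 16. Expected numbers out of 584:
  white: 584 × 12/16 = 438
  black: 584 × 3/16 = 109.5
  brown: 584 × 1/16 = 36.5
Contribution of white: (405 − 438)² / 438 = 2.4863

2.486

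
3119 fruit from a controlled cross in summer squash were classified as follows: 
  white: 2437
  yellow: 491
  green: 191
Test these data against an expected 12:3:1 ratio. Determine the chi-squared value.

The 12:3:1 ratio has 16 parts, so with N = 3119 the expected counts are:
  white: 3119 × 12/16 = 2339.25
  yellow: 3119 × 3/16 = 584.8125
  green: 3119 × 1/16 = 194.9375
χ² = Σ (O − E)² / E
  white: (2437 − 2339.25)² / 2339.25 = 4.0847
  yellow: (491 − 584.8125)² / 584.8125 = 15.0489
  green: (191 − 194.9375)² / 194.9375 = 0.0795
χ² = 4.0847 + 15.0489 + 0.0795 = 19.2131 ≈ 19.213

19.213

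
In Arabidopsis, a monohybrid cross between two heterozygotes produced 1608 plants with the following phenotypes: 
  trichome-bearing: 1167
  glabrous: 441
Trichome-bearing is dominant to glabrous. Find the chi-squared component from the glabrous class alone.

For a monohybrid cross between heterozygotes with complete dominance, the expected phenotypic ratio is 3:1.
Expected counts for N = 1608 under a 3:1 ratio (total parts = 4):
  trichome-bearing: 1608 × 3/4 = 1206
  glabrous: 1608 × 1/4 = 402
Contribution of glabrous: (441 − 402)² / 402 = 3.7836

3.784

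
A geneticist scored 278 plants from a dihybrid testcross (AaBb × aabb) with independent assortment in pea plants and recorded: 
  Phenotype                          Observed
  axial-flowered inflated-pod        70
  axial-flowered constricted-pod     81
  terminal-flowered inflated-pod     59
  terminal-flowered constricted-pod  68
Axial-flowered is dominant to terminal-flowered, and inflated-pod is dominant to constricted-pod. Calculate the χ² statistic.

3.525

A dihybrid testcross with independent assortment gives a 1:1:1:1 ratio.
Under the 1:1:1:1 hypothesis (Σ ratio = 4, N = 278):
  axial-flowered inflated-pod: 278 × 1/4 = 69.5
  axial-flowered constricted-pod: 278 × 1/4 = 69.5
  terminal-flowered inflated-pod: 278 × 1/4 = 69.5
  terminal-flowered constricted-pod: 278 × 1/4 = 69.5
χ² = Σ (O − E)² / E
  axial-flowered inflated-pod: (70 − 69.5)² / 69.5 = 0.0036
  axial-flowered constricted-pod: (81 − 69.5)² / 69.5 = 1.9029
  terminal-flowered inflated-pod: (59 − 69.5)² / 69.5 = 1.5863
  terminal-flowered constricted-pod: (68 − 69.5)² / 69.5 = 0.0324
χ² = 0.0036 + 1.9029 + 1.5863 + 0.0324 = 3.5252 ≈ 3.525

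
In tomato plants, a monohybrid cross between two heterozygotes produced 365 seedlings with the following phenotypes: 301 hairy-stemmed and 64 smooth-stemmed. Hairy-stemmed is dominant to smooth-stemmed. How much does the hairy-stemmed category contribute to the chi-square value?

For a monohybrid cross between heterozygotes with complete dominance, the expected phenotypic ratio is 3:1.
The 3:1 ratio has 4 parts, so with N = 365 the expected counts are:
  hairy-stemmed: 365 × 3/4 = 273.75
  smooth-stemmed: 365 × 1/4 = 91.25
Contribution of hairy-stemmed: (301 − 273.75)² / 273.75 = 2.7126

2.713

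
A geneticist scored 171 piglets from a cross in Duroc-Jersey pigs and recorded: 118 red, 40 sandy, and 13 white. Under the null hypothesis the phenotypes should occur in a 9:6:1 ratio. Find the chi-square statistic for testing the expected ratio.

Total ratio parts = 16. Expected numbers out of 171:
  red: 171 × 9/16 = 96.1875
  sandy: 171 × 6/16 = 64.125
  white: 171 × 1/16 = 10.6875
χ² = Σ (O − E)² / E
  red: (118 − 96.1875)² / 96.1875 = 4.9464
  sandy: (40 − 64.125)² / 64.125 = 9.0763
  white: (13 − 10.6875)² / 10.6875 = 0.5004
χ² = 4.9464 + 9.0763 + 0.5004 = 14.5231 ≈ 14.523

14.523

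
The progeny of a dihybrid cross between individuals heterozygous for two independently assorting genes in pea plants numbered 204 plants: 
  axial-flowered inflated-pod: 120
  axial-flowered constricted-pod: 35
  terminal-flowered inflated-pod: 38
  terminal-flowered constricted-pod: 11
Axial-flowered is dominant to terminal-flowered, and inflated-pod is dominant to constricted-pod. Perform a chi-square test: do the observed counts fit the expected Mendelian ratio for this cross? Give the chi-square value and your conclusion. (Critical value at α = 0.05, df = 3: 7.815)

A dihybrid F₂ with independent assortment and complete dominance at both loci gives a 9:3:3:1 phenotypic ratio.
Total ratio parts = 16. Expected numbers out of 204:
  axial-flowered inflated-pod: 204 × 9/16 = 114.75
  axial-flowered constricted-pod: 204 × 3/16 = 38.25
  terminal-flowered inflated-pod: 204 × 3/16 = 38.25
  terminal-flowered constricted-pod: 204 × 1/16 = 12.75
χ² = Σ (O − E)² / E
  axial-flowered inflated-pod: (120 − 114.75)² / 114.75 = 0.2402
  axial-flowered constricted-pod: (35 − 38.25)² / 38.25 = 0.2761
  terminal-flowered inflated-pod: (38 − 38.25)² / 38.25 = 0.0016
  terminal-flowered constricted-pod: (11 − 12.75)² / 12.75 = 0.2402
χ² = 0.2402 + 0.2761 + 0.0016 + 0.2402 = 0.7581 ≈ 0.758
Degrees of freedom = 4 − 1 = 3; critical value at α = 0.05 is 7.815.
Since 0.758 < 7.815, we fail to reject the null hypothesis — the data are consistent with the 9:3:3:1 ratio.

0.758; consistent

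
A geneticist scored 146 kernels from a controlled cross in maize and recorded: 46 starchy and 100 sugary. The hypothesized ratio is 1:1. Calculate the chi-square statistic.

Total ratio parts = 2. Expected numbers out of 146:
  starchy: 146 × 1/2 = 73
  sugary: 146 × 1/2 = 73
χ² = Σ (O − E)² / E
  starchy: (46 − 73)² / 73 = 9.9863
  sugary: (100 − 73)² / 73 = 9.9863
χ² = 9.9863 + 9.9863 = 19.9726 ≈ 19.973

19.973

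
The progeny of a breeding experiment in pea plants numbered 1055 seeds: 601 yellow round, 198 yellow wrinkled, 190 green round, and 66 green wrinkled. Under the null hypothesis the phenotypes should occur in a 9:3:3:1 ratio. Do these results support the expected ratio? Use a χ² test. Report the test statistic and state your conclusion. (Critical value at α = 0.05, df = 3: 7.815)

The 9:3:3:1 ratio has 16 parts, so with N = 1055 the expected counts are:
  yellow round: 1055 × 9/16 = 593.4375
  yellow wrinkled: 1055 × 3/16 = 197.8125
  green round: 1055 × 3/16 = 197.8125
  green wrinkled: 1055 × 1/16 = 65.9375
χ² = Σ (O − E)² / E
  yellow round: (601 − 593.4375)² / 593.4375 = 0.0964
  yellow wrinkled: (198 − 197.8125)² / 197.8125 = 0.0002
  green round: (190 − 197.8125)² / 197.8125 = 0.3086
  green wrinkled: (66 − 65.9375)² / 65.9375 = 0.0001
χ² = 0.0964 + 0.0002 + 0.3086 + 0.0001 = 0.4053 ≈ 0.405
Degrees of freedom = 4 − 1 = 3; critical value at α = 0.05 is 7.815.
Since 0.405 < 7.815, we fail to reject the null hypothesis — the data are consistent with the 9:3:3:1 ratio.

0.405; consistent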